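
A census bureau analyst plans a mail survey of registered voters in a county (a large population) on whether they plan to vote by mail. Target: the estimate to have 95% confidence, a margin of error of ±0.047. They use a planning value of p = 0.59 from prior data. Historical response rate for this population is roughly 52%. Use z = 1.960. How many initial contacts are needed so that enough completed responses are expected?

Completed interviews needed: n₀ = 1.960² × 0.2419 / 0.047² ≈ 420.68 → 421.
At a 52% response rate, contacts needed = 421 / 0.52 ≈ 809.62 → 810.

810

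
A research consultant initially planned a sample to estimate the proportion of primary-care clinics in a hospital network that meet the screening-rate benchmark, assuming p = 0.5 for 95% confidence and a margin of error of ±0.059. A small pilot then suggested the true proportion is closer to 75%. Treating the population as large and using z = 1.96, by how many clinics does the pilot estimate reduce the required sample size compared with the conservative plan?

69

Conservative (p = 0.5): n = 1.96² × 0.25 / 0.059² ≈ 275.90 → 276.
Using p = 0.75: p(1−p) = 0.1875, so n = 1.96² × 0.1875 / 0.059² ≈ 206.92 → 207.
Reduction: 276 − 207 = 69.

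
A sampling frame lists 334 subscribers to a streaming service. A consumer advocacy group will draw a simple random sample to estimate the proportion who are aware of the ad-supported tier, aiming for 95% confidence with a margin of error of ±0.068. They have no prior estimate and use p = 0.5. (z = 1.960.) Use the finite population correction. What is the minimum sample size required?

Unadjusted: n₀ = 1.960² × 0.50 × 0.50 / 0.068² ≈ 207.70, so n₀ = 208.
Finite population correction with N = 334: n = n₀ / (1 + (n₀−1)/N) = 208 / (1 + 207/334) = 208 / 1.6198 ≈ 128.41.
Rounding up, n = 129.

129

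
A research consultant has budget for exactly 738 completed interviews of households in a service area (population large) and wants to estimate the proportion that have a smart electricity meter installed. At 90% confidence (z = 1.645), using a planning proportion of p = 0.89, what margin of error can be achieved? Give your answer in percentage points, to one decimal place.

SE(p̂) = √[p(1−p)/n] = √[0.0979/738] = 0.01152.
E = z × SE = 1.645 × 0.01152 = 0.01895, or 1.9 percentage points.

1.9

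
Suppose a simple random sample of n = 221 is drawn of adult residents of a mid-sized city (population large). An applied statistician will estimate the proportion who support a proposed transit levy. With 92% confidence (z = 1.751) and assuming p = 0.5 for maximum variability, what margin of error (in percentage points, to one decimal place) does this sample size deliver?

SE(p̂) = √[p(1−p)/n] = √[0.2500/221] = 0.03363.
E = z × SE = 1.751 × 0.03363 = 0.05889, or 5.9 percentage points.

5.9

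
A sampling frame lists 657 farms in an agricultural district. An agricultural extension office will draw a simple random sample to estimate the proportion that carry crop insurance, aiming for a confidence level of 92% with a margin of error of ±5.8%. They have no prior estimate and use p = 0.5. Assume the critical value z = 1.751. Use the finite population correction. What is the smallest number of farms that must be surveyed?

170

Unadjusted: n₀ = 1.751² × 0.50 × 0.50 / 0.058² ≈ 227.85, so n₀ = 228.
Finite population correction with N = 657: n = n₀ / (1 + (n₀−1)/N) = 228 / (1 + 227/657) = 228 / 1.3455 ≈ 169.45.
Rounding up, n = 170.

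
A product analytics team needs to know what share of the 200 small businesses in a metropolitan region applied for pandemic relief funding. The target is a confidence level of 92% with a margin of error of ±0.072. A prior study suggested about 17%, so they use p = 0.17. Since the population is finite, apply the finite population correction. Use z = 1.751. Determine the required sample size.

Unadjusted: n₀ = 1.751² × 0.17 × 0.83 / 0.072² ≈ 83.45, so n₀ = 84.
Finite population correction with N = 200: n = n₀ / (1 + (n₀−1)/N) = 84 / (1 + 83/200) = 84 / 1.4150 ≈ 59.36.
Rounding up, n = 60.

60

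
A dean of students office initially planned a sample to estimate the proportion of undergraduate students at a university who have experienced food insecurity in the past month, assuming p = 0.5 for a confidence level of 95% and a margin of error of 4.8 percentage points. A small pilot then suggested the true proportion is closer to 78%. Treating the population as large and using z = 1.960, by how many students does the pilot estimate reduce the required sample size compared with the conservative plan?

Conservative (p = 0.5): n = 1.960² × 0.25 / 0.048² ≈ 416.84 → 417.
Using p = 0.78: p(1−p) = 0.1716, so n = 1.960² × 0.1716 / 0.048² ≈ 286.12 → 287.
Reduction: 417 − 287 = 130.

130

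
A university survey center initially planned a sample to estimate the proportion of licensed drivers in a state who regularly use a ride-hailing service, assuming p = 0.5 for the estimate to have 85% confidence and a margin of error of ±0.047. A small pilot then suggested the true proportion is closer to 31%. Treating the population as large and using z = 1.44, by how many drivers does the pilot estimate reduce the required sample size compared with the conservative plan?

Conservative (p = 0.5): n = 1.44² × 0.25 / 0.047² ≈ 234.68 → 235.
Using p = 0.31: p(1−p) = 0.2139, so n = 1.44² × 0.2139 / 0.047² ≈ 200.79 → 201.
Reduction: 235 − 201 = 34.

34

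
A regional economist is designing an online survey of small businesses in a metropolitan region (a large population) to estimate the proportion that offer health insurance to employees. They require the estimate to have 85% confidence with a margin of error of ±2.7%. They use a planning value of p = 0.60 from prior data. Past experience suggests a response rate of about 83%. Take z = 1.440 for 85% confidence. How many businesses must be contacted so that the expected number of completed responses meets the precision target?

Completed interviews needed: n₀ = 1.440² × 0.2400 / 0.027² ≈ 682.67 → 683.
At an 83% response rate, contacts needed = 683 / 0.83 ≈ 822.89 → 823.

823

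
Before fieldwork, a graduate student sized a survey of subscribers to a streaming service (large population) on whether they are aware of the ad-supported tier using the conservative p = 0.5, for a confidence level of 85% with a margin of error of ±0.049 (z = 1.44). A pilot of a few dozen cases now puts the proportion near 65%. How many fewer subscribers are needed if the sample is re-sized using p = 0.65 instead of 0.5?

19

Conservative (p = 0.5): n = 1.44² × 0.25 / 0.049² ≈ 215.91 → 216.
Using p = 0.65: p(1−p) = 0.2275, so n = 1.44² × 0.2275 / 0.049² ≈ 196.48 → 197.
Reduction: 216 − 197 = 19.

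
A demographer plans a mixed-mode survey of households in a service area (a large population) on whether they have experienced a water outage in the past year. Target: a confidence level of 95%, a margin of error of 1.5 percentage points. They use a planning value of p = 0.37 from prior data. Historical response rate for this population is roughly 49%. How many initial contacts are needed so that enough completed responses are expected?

For 95% confidence, z = 1.960.
Completed interviews needed: n₀ = 1.960² × 0.2331 / 0.015² ≈ 3979.90 → 3980.
At a 49% response rate, contacts needed = 3980 / 0.49 ≈ 8122.45 → 8123.

8123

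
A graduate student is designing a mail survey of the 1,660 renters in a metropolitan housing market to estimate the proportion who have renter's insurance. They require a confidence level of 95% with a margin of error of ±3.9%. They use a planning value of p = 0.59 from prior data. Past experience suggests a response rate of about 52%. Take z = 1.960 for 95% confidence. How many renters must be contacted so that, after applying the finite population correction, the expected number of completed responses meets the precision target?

Completed interviews needed (unadjusted): n₀ = 1.960² × 0.2419 / 0.039² ≈ 610.97 → 611.
FPC for N = 1,660: n = 611 / (1 + 610/1660) = 611 / 1.3675 ≈ 446.81 → 447.
At a 52% response rate, contacts needed = 447 / 0.52 ≈ 859.62 → 860.

860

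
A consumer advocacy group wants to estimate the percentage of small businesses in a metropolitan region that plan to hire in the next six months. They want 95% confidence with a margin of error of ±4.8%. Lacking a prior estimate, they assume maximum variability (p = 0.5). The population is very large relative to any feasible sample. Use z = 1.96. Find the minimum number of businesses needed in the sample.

417

With p = 0.5, p(1−p) = 0.25.
n = z²·p(1−p)/E² = 1.96² × 0.2500 / 0.048² = 3.8416 × 0.2500 / 0.002304 ≈ 416.84.
Rounding up gives n = 417.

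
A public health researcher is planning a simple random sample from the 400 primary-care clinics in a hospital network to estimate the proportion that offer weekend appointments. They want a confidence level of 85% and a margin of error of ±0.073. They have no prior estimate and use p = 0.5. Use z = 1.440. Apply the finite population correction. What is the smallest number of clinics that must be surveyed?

Unadjusted: n₀ = 1.440² × 0.50 × 0.50 / 0.073² ≈ 97.28, so n₀ = 98.
Finite population correction with N = 400: n = n₀ / (1 + (n₀−1)/N) = 98 / (1 + 97/400) = 98 / 1.2425 ≈ 78.87.
Rounding up, n = 79.

79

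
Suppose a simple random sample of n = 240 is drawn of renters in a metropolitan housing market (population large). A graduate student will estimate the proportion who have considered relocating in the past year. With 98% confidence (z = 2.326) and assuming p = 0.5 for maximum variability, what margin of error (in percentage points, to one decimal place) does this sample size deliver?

7.5

SE(p̂) = √[p(1−p)/n] = √[0.2500/240] = 0.03227.
E = z × SE = 2.326 × 0.03227 = 0.07507, or 7.5 percentage points.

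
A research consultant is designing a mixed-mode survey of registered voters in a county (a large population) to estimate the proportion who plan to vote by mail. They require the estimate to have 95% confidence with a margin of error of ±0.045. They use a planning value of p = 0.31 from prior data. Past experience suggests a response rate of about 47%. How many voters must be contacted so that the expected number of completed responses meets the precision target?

864

For 95% confidence, z = 1.960.
Completed interviews needed: n₀ = 1.960² × 0.2139 / 0.045² ≈ 405.79 → 406.
At a 47% response rate, contacts needed = 406 / 0.47 ≈ 863.83 → 864.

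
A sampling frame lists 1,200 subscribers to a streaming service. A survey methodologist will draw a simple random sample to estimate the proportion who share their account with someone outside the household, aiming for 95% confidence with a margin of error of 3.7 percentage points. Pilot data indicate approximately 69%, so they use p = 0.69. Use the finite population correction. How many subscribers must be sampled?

For 95% confidence, z = 1.960.
Unadjusted: n₀ = 1.960² × 0.69 × 0.31 / 0.037² ≈ 600.23, so n₀ = 601.
Finite population correction with N = 1,200: n = n₀ / (1 + (n₀−1)/N) = 601 / (1 + 600/1200) = 601 / 1.5000 ≈ 400.67.
Rounding up, n = 401.

401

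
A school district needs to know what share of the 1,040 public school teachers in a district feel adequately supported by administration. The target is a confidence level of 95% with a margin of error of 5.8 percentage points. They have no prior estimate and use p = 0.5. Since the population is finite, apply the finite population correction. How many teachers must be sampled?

For 95% confidence, z = 1.960.
Unadjusted: n₀ = 1.960² × 0.50 × 0.50 / 0.058² ≈ 285.49, so n₀ = 286.
Finite population correction with N = 1,040: n = n₀ / (1 + (n₀−1)/N) = 286 / (1 + 285/1040) = 286 / 1.2740 ≈ 224.48.
Rounding up, n = 225.

225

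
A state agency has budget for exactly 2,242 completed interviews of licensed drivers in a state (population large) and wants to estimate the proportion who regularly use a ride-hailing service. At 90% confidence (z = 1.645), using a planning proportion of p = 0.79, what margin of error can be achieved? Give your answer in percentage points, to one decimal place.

1.4

SE(p̂) = √[p(1−p)/n] = √[0.1659/2242] = 0.00860.
E = z × SE = 1.645 × 0.00860 = 0.01415, or 1.4 percentage points.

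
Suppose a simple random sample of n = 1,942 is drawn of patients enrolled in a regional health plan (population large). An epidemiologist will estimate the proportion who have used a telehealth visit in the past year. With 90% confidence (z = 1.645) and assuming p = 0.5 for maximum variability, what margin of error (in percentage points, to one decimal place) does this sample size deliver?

1.9

SE(p̂) = √[p(1−p)/n] = √[0.2500/1942] = 0.01135.
E = z × SE = 1.645 × 0.01135 = 0.01866, or 1.9 percentage points.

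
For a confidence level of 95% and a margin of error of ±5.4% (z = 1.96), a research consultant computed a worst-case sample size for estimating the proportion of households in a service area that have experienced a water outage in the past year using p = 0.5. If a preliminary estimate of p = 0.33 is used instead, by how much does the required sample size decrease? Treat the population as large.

Conservative (p = 0.5): n = 1.96² × 0.25 / 0.054² ≈ 329.36 → 330.
Using p = 0.33: p(1−p) = 0.2211, so n = 1.96² × 0.2211 / 0.054² ≈ 291.28 → 292.
Reduction: 330 − 292 = 38.

38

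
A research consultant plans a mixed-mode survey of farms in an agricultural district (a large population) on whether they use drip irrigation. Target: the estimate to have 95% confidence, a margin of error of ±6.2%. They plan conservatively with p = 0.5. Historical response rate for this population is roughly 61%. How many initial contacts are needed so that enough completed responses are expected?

410

For 95% confidence, z = 1.96.
Completed interviews needed: n₀ = 1.96² × 0.2500 / 0.062² ≈ 249.84 → 250.
At a 61% response rate, contacts needed = 250 / 0.61 ≈ 409.84 → 410.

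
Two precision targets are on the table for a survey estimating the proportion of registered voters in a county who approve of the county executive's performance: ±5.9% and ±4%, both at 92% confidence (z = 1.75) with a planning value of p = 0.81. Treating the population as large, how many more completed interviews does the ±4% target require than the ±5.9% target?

159

At ±5.9%: n = 1.75² × 0.1539 / 0.059² ≈ 135.40 → 136.
At ±4%: n = 1.75² × 0.1539 / 0.040² ≈ 294.57 → 295.
Additional respondents: 295 − 136 = 159.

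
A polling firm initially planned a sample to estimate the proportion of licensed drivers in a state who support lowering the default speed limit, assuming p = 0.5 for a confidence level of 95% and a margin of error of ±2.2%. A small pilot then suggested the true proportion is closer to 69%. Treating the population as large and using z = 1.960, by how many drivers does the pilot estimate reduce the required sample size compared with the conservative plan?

287

Conservative (p = 0.5): n = 1.960² × 0.25 / 0.022² ≈ 1984.30 → 1985.
Using p = 0.69: p(1−p) = 0.2139, so n = 1.960² × 0.2139 / 0.022² ≈ 1697.76 → 1698.
Reduction: 1985 − 1698 = 287.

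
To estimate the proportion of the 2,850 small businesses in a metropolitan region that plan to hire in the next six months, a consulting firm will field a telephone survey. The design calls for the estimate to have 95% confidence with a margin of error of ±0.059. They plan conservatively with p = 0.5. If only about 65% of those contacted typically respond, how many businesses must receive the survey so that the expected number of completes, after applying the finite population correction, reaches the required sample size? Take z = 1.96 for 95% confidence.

Completed interviews needed (unadjusted): n₀ = 1.96² × 0.2500 / 0.059² ≈ 275.90 → 276.
FPC for N = 2,850: n = 276 / (1 + 275/2850) = 276 / 1.0965 ≈ 251.71 → 252.
At a 65% response rate, contacts needed = 252 / 0.65 ≈ 387.69 → 388.

388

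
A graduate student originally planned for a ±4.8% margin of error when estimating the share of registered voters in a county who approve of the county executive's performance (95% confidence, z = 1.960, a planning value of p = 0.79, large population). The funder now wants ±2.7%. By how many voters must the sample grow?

598

At ±4.8%: n = 1.960² × 0.1659 / 0.048² ≈ 276.62 → 277.
At ±2.7%: n = 1.960² × 0.1659 / 0.027² ≈ 874.24 → 875.
Additional respondents: 875 − 277 = 598.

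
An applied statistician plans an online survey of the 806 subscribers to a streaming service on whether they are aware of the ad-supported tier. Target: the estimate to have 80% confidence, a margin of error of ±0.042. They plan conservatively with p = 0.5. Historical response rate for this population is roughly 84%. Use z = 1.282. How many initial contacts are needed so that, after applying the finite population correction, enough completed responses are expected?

Completed interviews needed (unadjusted): n₀ = 1.282² × 0.2500 / 0.042² ≈ 232.93 → 233.
FPC for N = 806: n = 233 / (1 + 232/806) = 233 / 1.2878 ≈ 180.92 → 181.
At an 84% response rate, contacts needed = 181 / 0.84 ≈ 215.48 → 216.

216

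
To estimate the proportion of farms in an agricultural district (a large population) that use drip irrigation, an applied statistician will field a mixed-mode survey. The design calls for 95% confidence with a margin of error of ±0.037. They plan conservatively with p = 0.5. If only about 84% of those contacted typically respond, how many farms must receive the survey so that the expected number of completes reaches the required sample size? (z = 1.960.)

836

Completed interviews needed: n₀ = 1.960² × 0.2500 / 0.037² ≈ 701.53 → 702.
At an 84% response rate, contacts needed = 702 / 0.84 ≈ 835.71 → 836.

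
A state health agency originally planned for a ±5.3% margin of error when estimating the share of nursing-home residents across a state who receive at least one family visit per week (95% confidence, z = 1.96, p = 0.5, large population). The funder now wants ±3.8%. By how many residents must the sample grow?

At ±5.3%: n = 1.96² × 0.2500 / 0.053² ≈ 341.90 → 342.
At ±3.8%: n = 1.96² × 0.2500 / 0.038² ≈ 665.10 → 666.
Additional respondents: 666 − 342 = 324.

324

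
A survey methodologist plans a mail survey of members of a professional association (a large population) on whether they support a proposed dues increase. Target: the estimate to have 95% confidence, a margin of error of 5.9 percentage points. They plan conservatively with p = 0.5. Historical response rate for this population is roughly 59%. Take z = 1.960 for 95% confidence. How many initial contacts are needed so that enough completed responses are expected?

468

Completed interviews needed: n₀ = 1.960² × 0.2500 / 0.059² ≈ 275.90 → 276.
At a 59% response rate, contacts needed = 276 / 0.59 ≈ 467.80 → 468.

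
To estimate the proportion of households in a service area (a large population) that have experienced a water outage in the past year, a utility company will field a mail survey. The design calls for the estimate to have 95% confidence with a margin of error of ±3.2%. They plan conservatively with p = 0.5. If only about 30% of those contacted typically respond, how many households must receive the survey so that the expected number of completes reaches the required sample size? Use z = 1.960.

3127

Completed interviews needed: n₀ = 1.960² × 0.2500 / 0.032² ≈ 937.89 → 938.
At a 30% response rate, contacts needed = 938 / 0.30 ≈ 3126.67 → 3127.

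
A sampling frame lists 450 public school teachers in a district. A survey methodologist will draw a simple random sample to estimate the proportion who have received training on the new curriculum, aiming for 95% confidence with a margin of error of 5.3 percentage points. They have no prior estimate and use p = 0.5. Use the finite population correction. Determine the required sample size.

For 95% confidence, z = 1.960.
Unadjusted: n₀ = 1.960² × 0.50 × 0.50 / 0.053² ≈ 341.90, so n₀ = 342.
Finite population correction with N = 450: n = n₀ / (1 + (n₀−1)/N) = 342 / (1 + 341/450) = 342 / 1.7578 ≈ 194.56.
Rounding up, n = 195.

195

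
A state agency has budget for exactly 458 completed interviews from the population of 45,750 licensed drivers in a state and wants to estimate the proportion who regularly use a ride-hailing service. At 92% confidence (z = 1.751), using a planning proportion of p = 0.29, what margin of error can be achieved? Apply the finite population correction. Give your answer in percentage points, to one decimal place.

3.7

Finite-population factor: (N−n)/(N−1) = (45750−458)/(45750−1) = 0.9900.
SE(p̂) = √[p(1−p)/n · (N−n)/(N−1)] = √[0.2059/458 × 0.9900] = 0.02110.
E = z × SE = 1.751 × 0.02110 = 0.03694 ≈ 3.7 percentage points.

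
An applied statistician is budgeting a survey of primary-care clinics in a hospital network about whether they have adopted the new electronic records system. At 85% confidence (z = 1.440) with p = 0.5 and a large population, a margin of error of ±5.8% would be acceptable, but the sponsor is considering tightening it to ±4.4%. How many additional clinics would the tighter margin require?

At ±5.8%: n = 1.440² × 0.2500 / 0.058² ≈ 154.10 → 155.
At ±4.4%: n = 1.440² × 0.2500 / 0.044² ≈ 267.77 → 268.
Additional respondents: 268 − 155 = 113.

113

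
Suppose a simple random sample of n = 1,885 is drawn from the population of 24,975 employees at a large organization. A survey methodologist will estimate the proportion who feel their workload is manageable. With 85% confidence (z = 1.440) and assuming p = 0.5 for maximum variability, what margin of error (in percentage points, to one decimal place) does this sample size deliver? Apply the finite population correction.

1.6

Finite-population factor: (N−n)/(N−1) = (24975−1885)/(24975−1) = 0.9246.
SE(p̂) = √[p(1−p)/n · (N−n)/(N−1)] = √[0.2500/1885 × 0.9246] = 0.01107.
E = z × SE = 1.440 × 0.01107 = 0.01595 ≈ 1.6 percentage points.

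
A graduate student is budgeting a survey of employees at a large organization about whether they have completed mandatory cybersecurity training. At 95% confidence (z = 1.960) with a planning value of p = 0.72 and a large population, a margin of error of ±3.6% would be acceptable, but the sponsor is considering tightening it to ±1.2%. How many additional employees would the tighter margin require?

At ±3.6%: n = 1.960² × 0.2016 / 0.036² ≈ 597.58 → 598.
At ±1.2%: n = 1.960² × 0.2016 / 0.012² ≈ 5378.24 → 5379.
Additional respondents: 5379 − 598 = 4781.

4781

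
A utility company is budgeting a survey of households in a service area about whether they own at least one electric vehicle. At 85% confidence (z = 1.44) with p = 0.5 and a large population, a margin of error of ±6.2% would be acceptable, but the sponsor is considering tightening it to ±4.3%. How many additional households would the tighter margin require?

146

At ±6.2%: n = 1.44² × 0.2500 / 0.062² ≈ 134.86 → 135.
At ±4.3%: n = 1.44² × 0.2500 / 0.043² ≈ 280.37 → 281.
Additional respondents: 281 − 135 = 146.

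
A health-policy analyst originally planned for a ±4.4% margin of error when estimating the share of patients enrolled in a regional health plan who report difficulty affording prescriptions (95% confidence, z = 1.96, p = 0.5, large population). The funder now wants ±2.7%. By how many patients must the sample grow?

At ±4.4%: n = 1.96² × 0.2500 / 0.044² ≈ 496.07 → 497.
At ±2.7%: n = 1.96² × 0.2500 / 0.027² ≈ 1317.42 → 1318.
Additional respondents: 1318 − 497 = 821.

821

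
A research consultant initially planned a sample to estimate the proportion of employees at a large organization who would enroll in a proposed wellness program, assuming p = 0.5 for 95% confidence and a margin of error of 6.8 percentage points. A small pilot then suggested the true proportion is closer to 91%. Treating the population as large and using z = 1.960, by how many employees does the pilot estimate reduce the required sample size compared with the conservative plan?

139

Conservative (p = 0.5): n = 1.960² × 0.25 / 0.068² ≈ 207.70 → 208.
Using p = 0.91: p(1−p) = 0.0819, so n = 1.960² × 0.0819 / 0.068² ≈ 68.04 → 69.
Reduction: 208 − 69 = 139.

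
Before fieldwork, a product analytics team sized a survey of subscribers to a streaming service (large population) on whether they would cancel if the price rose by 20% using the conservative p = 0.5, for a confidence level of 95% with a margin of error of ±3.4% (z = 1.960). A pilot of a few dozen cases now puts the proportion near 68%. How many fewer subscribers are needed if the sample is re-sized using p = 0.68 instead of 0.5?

Conservative (p = 0.5): n = 1.960² × 0.25 / 0.034² ≈ 830.80 → 831.
Using p = 0.68: p(1−p) = 0.2176, so n = 1.960² × 0.2176 / 0.034² ≈ 723.12 → 724.
Reduction: 831 − 724 = 107.

107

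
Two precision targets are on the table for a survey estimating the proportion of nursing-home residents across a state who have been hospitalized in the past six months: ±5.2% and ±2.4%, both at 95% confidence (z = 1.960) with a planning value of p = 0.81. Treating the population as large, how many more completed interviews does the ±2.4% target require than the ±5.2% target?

At ±5.2%: n = 1.960² × 0.1539 / 0.052² ≈ 218.65 → 219.
At ±2.4%: n = 1.960² × 0.1539 / 0.024² ≈ 1026.43 → 1027.
Additional respondents: 1027 − 219 = 808.

808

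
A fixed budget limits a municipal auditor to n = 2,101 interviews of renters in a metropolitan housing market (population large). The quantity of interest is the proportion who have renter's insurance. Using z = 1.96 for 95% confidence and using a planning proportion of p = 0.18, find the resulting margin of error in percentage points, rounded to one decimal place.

1.6

SE(p̂) = √[p(1−p)/n] = √[0.1476/2101] = 0.00838.
E = z × SE = 1.96 × 0.00838 = 0.01643, or 1.6 percentage points.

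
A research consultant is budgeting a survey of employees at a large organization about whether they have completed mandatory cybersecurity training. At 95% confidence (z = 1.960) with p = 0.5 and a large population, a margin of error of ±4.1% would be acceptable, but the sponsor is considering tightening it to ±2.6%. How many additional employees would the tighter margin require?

849

At ±4.1%: n = 1.960² × 0.2500 / 0.041² ≈ 571.33 → 572.
At ±2.6%: n = 1.960² × 0.2500 / 0.026² ≈ 1420.71 → 1421.
Additional respondents: 1421 − 572 = 849.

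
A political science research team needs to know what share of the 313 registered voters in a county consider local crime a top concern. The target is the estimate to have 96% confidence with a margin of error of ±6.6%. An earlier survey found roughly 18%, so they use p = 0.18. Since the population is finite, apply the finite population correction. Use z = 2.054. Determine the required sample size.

99

Unadjusted: n₀ = 2.054² × 0.18 × 0.82 / 0.066² ≈ 142.96, so n₀ = 143.
Finite population correction with N = 313: n = n₀ / (1 + (n₀−1)/N) = 143 / (1 + 142/313) = 143 / 1.4537 ≈ 98.37.
Rounding up, n = 99.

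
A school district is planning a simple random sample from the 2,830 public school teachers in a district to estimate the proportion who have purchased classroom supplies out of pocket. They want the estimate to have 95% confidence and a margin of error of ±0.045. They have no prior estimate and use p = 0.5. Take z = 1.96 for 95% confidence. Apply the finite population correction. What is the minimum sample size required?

Unadjusted: n₀ = 1.96² × 0.50 × 0.50 / 0.045² ≈ 474.27, so n₀ = 475.
Finite population correction with N = 2,830: n = n₀ / (1 + (n₀−1)/N) = 475 / (1 + 474/2830) = 475 / 1.1675 ≈ 406.86.
Rounding up, n = 407.

407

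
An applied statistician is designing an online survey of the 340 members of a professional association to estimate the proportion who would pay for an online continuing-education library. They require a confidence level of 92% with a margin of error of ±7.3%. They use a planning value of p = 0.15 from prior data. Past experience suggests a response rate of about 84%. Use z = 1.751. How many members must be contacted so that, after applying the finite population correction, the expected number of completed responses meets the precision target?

73

Completed interviews needed (unadjusted): n₀ = 1.751² × 0.1275 / 0.073² ≈ 73.36 → 74.
FPC for N = 340: n = 74 / (1 + 73/340) = 74 / 1.2147 ≈ 60.92 → 61.
At an 84% response rate, contacts needed = 61 / 0.84 ≈ 72.62 → 73.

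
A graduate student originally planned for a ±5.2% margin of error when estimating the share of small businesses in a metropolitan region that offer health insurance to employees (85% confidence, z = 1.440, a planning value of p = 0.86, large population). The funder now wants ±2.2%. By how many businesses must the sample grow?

At ±5.2%: n = 1.440² × 0.1204 / 0.052² ≈ 92.33 → 93.
At ±2.2%: n = 1.440² × 0.1204 / 0.022² ≈ 515.83 → 516.
Additional respondents: 516 − 93 = 423.

423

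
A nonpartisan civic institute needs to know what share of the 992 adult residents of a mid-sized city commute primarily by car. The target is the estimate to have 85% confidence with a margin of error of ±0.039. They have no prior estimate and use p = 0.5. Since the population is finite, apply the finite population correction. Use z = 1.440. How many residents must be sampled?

254

Unadjusted: n₀ = 1.440² × 0.50 × 0.50 / 0.039² ≈ 340.83, so n₀ = 341.
Finite population correction with N = 992: n = n₀ / (1 + (n₀−1)/N) = 341 / (1 + 340/992) = 341 / 1.3427 ≈ 253.96.
Rounding up, n = 254.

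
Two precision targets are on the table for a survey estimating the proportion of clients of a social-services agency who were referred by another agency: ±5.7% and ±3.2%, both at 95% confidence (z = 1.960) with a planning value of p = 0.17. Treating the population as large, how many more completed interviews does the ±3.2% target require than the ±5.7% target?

363

At ±5.7%: n = 1.960² × 0.1411 / 0.057² ≈ 166.84 → 167.
At ±3.2%: n = 1.960² × 0.1411 / 0.032² ≈ 529.35 → 530.
Additional respondents: 530 − 167 = 363.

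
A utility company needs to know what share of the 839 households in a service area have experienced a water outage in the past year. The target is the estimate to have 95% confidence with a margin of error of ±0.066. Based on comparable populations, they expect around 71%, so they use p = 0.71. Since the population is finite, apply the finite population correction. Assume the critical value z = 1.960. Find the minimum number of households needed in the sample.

Unadjusted: n₀ = 1.960² × 0.71 × 0.29 / 0.066² ≈ 181.59, so n₀ = 182.
Finite population correction with N = 839: n = n₀ / (1 + (n₀−1)/N) = 182 / (1 + 181/839) = 182 / 1.2157 ≈ 149.70.
Rounding up, n = 150.

150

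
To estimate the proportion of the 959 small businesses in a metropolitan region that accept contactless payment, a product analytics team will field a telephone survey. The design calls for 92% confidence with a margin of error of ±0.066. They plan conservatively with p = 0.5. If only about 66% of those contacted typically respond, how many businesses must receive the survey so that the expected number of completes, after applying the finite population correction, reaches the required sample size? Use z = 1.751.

Completed interviews needed (unadjusted): n₀ = 1.751² × 0.2500 / 0.066² ≈ 175.96 → 176.
FPC for N = 959: n = 176 / (1 + 175/959) = 176 / 1.1825 ≈ 148.84 → 149.
At a 66% response rate, contacts needed = 149 / 0.66 ≈ 225.76 → 226.

226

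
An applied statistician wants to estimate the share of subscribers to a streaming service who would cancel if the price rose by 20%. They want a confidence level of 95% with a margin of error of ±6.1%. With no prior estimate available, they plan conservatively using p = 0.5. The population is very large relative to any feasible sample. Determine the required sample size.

259

For 95% confidence, z = 1.960.
With p = 0.5, p(1−p) = 0.25.
n = z²·p(1−p)/E² = 1.960² × 0.2500 / 0.061² = 3.8416 × 0.2500 / 0.003721 ≈ 258.10.
Rounding up gives n = 259.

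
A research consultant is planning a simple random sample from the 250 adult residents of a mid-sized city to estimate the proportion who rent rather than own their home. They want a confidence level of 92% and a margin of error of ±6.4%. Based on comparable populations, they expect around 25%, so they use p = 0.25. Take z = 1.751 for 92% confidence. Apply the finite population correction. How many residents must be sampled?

91

Unadjusted: n₀ = 1.751² × 0.25 × 0.75 / 0.064² ≈ 140.35, so n₀ = 141.
Finite population correction with N = 250: n = n₀ / (1 + (n₀−1)/N) = 141 / (1 + 140/250) = 141 / 1.5600 ≈ 90.38.
Rounding up, n = 91.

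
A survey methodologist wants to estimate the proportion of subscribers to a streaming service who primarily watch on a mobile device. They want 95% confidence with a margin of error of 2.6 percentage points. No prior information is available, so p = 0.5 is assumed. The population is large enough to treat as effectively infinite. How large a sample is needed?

1421

For 95% confidence, z = 1.960.
With p = 0.5, p(1−p) = 0.25.
n = z²·p(1−p)/E² = 1.960² × 0.2500 / 0.026² = 3.8416 × 0.2500 / 0.000676 ≈ 1420.71.
Rounding up gives n = 1421.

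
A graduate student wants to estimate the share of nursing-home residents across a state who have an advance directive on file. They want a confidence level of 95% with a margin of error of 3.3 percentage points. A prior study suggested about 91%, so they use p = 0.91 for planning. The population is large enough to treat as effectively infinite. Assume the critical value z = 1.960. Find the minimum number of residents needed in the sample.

With p = 0.91, p(1−p) = 0.0819.
n = z²·p(1−p)/E² = 1.960² × 0.0819 / 0.033² = 3.8416 × 0.0819 / 0.001089 ≈ 288.91.
Rounding up gives n = 289.

289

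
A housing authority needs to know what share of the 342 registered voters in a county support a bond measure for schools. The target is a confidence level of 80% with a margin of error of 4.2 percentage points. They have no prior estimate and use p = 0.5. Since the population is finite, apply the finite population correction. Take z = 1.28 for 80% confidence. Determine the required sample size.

Unadjusted: n₀ = 1.28² × 0.50 × 0.50 / 0.042² ≈ 232.20, so n₀ = 233.
Finite population correction with N = 342: n = n₀ / (1 + (n₀−1)/N) = 233 / (1 + 232/342) = 233 / 1.6784 ≈ 138.83.
Rounding up, n = 139.

139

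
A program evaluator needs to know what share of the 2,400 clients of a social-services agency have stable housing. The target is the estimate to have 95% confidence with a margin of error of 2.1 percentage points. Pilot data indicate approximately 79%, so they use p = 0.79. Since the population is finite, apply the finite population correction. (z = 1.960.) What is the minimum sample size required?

Unadjusted: n₀ = 1.960² × 0.79 × 0.21 / 0.021² ≈ 1445.17, so n₀ = 1446.
Finite population correction with N = 2,400: n = n₀ / (1 + (n₀−1)/N) = 1446 / (1 + 1445/2400) = 1446 / 1.6021 ≈ 902.57.
Rounding up, n = 903.

903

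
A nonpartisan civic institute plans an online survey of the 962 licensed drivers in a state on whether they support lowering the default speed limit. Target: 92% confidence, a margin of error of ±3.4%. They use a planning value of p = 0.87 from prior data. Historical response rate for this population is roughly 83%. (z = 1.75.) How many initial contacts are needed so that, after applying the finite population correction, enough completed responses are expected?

276

Completed interviews needed (unadjusted): n₀ = 1.75² × 0.1131 / 0.034² ≈ 299.63 → 300.
FPC for N = 962: n = 300 / (1 + 299/962) = 300 / 1.3108 ≈ 228.87 → 229.
At an 83% response rate, contacts needed = 229 / 0.83 ≈ 275.90 → 276.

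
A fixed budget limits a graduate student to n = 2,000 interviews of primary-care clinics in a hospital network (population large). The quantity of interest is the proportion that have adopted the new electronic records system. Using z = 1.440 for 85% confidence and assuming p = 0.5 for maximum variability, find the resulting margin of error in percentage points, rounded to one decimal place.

1.6

SE(p̂) = √[p(1−p)/n] = √[0.2500/2000] = 0.01118.
E = z × SE = 1.440 × 0.01118 = 0.01610, or 1.6 percentage points.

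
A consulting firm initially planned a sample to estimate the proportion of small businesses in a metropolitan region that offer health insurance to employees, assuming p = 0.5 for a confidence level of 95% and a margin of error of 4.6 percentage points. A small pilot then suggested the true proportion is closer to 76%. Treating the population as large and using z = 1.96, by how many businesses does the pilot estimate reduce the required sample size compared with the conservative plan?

Conservative (p = 0.5): n = 1.96² × 0.25 / 0.046² ≈ 453.88 → 454.
Using p = 0.76: p(1−p) = 0.1824, so n = 1.96² × 0.1824 / 0.046² ≈ 331.15 → 332.
Reduction: 454 − 332 = 122.

122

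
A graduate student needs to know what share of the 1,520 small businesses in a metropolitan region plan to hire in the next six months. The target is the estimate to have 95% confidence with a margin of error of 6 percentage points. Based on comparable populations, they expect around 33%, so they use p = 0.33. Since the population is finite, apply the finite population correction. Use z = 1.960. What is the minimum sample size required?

Unadjusted: n₀ = 1.960² × 0.33 × 0.67 / 0.060² ≈ 235.94, so n₀ = 236.
Finite population correction with N = 1,520: n = n₀ / (1 + (n₀−1)/N) = 236 / (1 + 235/1520) = 236 / 1.1546 ≈ 204.40.
Rounding up, n = 205.

205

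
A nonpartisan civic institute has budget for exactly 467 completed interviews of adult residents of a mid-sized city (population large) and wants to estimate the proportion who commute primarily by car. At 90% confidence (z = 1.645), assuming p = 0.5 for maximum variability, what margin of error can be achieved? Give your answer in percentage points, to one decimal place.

3.8

SE(p̂) = √[p(1−p)/n] = √[0.2500/467] = 0.02314.
E = z × SE = 1.645 × 0.02314 = 0.03806, or 3.8 percentage points.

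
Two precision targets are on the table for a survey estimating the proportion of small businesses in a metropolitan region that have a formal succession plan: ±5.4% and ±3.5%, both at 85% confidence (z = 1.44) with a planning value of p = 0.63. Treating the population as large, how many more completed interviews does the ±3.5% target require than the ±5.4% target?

At ±5.4%: n = 1.44² × 0.2331 / 0.054² ≈ 165.76 → 166.
At ±3.5%: n = 1.44² × 0.2331 / 0.035² ≈ 394.58 → 395.
Additional respondents: 395 − 166 = 229.

229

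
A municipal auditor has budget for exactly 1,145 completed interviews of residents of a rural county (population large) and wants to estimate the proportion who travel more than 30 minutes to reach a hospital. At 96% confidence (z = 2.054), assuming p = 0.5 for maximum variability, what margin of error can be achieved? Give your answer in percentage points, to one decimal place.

SE(p̂) = √[p(1−p)/n] = √[0.2500/1145] = 0.01478.
E = z × SE = 2.054 × 0.01478 = 0.03035, or 3.0 percentage points.

3.0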